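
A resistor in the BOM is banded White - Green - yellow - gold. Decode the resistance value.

White → 9 (first significant figure)
Green → 5 (second significant figure)
Yellow → ×10^4 multiplier
95 × 10000 = 950000 Ω

950000 Ω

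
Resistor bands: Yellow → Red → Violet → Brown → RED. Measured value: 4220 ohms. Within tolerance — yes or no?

yes

Yellow → 4 (first significant figure)
Red → 2 (second significant figure)
Violet → 7 (third significant figure)
Brown → ×10 multiplier
Red → ±2% tolerance
427 × 10 = 4270 Ω
Allowed range: 4184.6 Ω to 4355.4 Ω.
4220 ohms lies inside that range.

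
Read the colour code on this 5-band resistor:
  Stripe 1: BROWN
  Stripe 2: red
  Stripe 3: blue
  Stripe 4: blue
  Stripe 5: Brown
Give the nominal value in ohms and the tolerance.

Brown → 1 (first significant figure)
Red → 2 (second significant figure)
Blue → 6 (third significant figure)
Blue → ×10^6 multiplier
Brown → ±1% tolerance
126 × 1000000 = 126000000 Ω

126000000 Ω ±1%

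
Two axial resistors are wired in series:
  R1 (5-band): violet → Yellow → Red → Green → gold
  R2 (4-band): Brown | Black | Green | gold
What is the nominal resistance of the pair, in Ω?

R1: violet, yellow, red → 742; green ×10^5 → 74200000 Ω.
R2: brown, black → 10; green ×10^5 → 1000000 Ω.
Series: 74200000 + 1000000 = 75200000 Ω.

75200000 Ω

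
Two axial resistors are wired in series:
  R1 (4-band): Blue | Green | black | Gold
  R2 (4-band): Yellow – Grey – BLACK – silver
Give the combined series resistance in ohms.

R1: blue, green → 65; black ×1 → 65 Ω.
R2: yellow, grey → 48; black ×1 → 48 Ω.
Series: 65 + 48 = 113 Ω.

113 Ω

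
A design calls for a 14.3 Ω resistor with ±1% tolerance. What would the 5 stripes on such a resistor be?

14.3 Ω = 143 × 10^-1.
1 → brown
4 → yellow
3 → orange
Multiplier 10^-1 → gold.
±1% tolerance → brown.

brown, yellow, orange, gold, brown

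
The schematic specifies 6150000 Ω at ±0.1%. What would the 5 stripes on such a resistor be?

blue, brown, green, yellow, violet

6150000 Ω = 615 × 10^4.
6 → blue
1 → brown
5 → green
Multiplier 10^4 → yellow.
±0.1% tolerance → violet.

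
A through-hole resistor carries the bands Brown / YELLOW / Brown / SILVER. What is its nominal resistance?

140 Ω

Brown → 1 (first significant figure)
Yellow → 4 (second significant figure)
Brown → ×10 multiplier
14 × 10 = 140 Ω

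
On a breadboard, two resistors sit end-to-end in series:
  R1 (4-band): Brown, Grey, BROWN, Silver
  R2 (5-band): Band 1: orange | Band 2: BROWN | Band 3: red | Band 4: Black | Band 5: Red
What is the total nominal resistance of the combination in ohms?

R1: brown, grey → 18; brown ×10 → 180 Ω.
R2: orange, brown, red → 312; black ×1 → 312 Ω.
Series: 180 + 312 = 492 Ω.

492 Ω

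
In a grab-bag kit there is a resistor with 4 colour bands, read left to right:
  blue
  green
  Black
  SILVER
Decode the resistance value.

Blue → 6 (first significant figure)
Green → 5 (second significant figure)
Black → ×1 multiplier
65 × 1 = 65 Ω

65 Ω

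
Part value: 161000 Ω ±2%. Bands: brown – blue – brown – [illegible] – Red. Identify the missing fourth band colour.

orange

161000 Ω = 161 × 10^3.
The fourth band is the multiplier, 10^3, which is orange.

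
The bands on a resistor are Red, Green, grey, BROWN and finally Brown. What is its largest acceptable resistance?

Red → 2 (first significant figure)
Green → 5 (second significant figure)
Grey → 8 (third significant figure)
Brown → ×10 multiplier
Brown → ±1% tolerance
258 × 10 = 2580 Ω
Largest = 2580 × (1 + 1/100) = 2605.8 Ω.

2605.8 Ω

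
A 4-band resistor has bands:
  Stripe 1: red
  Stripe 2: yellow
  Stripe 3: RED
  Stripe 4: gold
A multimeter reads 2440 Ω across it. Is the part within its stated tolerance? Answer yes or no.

Red → 2 (first significant figure)
Yellow → 4 (second significant figure)
Red → ×10^2 multiplier
Gold → ±5% tolerance
24 × 100 = 2400 Ω
Allowed range: 2280 Ω to 2520 Ω.
2440 Ω lies inside that range.

yes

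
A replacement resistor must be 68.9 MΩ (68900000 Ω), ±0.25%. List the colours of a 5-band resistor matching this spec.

68900000 Ω = 689 × 10^5.
6 → blue
8 → grey
9 → white
Multiplier 10^5 → green.
±0.25% tolerance → blue.

blue, grey, white, green, blue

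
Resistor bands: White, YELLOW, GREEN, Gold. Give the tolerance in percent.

±5%

The last band, gold, is the tolerance band.
Gold corresponds to ±5%.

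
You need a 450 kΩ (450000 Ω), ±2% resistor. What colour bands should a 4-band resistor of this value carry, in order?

450000 Ω = 45 × 10^4.
4 → yellow
5 → green
Multiplier 10^4 → yellow.
±2% tolerance → red.

yellow, green, yellow, red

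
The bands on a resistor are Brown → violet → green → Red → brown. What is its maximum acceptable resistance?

17675 Ω

Brown → 1 (first significant figure)
Violet → 7 (second significant figure)
Green → 5 (third significant figure)
Red → ×10^2 multiplier
Brown → ±1% tolerance
175 × 100 = 17500 Ω
Maximum = 17500 × (1 + 1/100) = 17675 Ω.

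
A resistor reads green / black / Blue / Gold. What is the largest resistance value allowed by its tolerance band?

Green → 5 (first significant figure)
Black → 0 (second significant figure)
Blue → ×10^6 multiplier
Gold → ±5% tolerance
50 × 1000000 = 50000000 Ω
Largest = 50000000 × (1 + 5/100) = 52500000 Ω.

52500000 Ω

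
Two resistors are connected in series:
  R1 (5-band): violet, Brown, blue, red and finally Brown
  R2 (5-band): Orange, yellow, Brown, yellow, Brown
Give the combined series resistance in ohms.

3481600 Ω

R1: violet, brown, blue → 716; red ×10^2 → 71600 Ω.
R2: orange, yellow, brown → 341; yellow ×10^4 → 3410000 Ω.
Series: 71600 + 3410000 = 3481600 Ω.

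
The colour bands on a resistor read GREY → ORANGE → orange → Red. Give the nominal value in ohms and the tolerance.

83000 Ω ±2%

Grey → 8 (first significant figure)
Orange → 3 (second significant figure)
Orange → ×10^3 multiplier
Red → ±2% tolerance
83 × 1000 = 83000 Ω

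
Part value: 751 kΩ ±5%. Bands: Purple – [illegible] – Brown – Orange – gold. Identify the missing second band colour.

751000 Ω = 751 × 10^3.
The second band gives digit 5 of the significand, and 5 is green.

green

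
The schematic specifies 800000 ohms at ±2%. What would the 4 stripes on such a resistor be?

grey, black, yellow, red

800000 Ω = 80 × 10^4.
8 → grey
0 → black
Multiplier 10^4 → yellow.
±2% tolerance → red.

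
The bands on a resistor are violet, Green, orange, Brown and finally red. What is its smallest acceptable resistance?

7379.4 Ω

Violet → 7 (first significant figure)
Green → 5 (second significant figure)
Orange → 3 (third significant figure)
Brown → ×10 multiplier
Red → ±2% tolerance
753 × 10 = 7530 Ω
Smallest = 7530 × (1 − 2/100) = 7379.4 Ω.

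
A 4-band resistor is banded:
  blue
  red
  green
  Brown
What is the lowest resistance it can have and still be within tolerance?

6138000 Ω

Blue → 6 (first significant figure)
Red → 2 (second significant figure)
Green → ×10^5 multiplier
Brown → ±1% tolerance
62 × 100000 = 6200000 Ω
Lowest = 6200000 × (1 − 1/100) = 6138000 Ω.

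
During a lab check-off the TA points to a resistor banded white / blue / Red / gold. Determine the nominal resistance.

White → 9 (first significant figure)
Blue → 6 (second significant figure)
Red → ×10^2 multiplier
96 × 100 = 9600 Ω

9600 Ω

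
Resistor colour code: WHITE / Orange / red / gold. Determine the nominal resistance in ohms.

White → 9 (first significant figure)
Orange → 3 (second significant figure)
Red → ×10^2 multiplier
93 × 100 = 9300 Ω

9300 Ω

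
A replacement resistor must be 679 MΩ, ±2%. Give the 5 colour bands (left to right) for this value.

blue, violet, white, blue, red

679000000 Ω = 679 × 10^6.
6 → blue
7 → violet
9 → white
Multiplier 10^6 → blue.
±2% tolerance → red.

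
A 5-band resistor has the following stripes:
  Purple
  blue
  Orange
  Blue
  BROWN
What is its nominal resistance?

763000000 Ω

Violet → 7 (first significant figure)
Blue → 6 (second significant figure)
Orange → 3 (third significant figure)
Blue → ×10^6 multiplier
763 × 1000000 = 763000000 Ω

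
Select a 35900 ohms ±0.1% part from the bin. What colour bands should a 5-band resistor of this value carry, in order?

orange, green, white, red, violet

35900 Ω = 359 × 10^2.
3 → orange
5 → green
9 → white
Multiplier 10^2 → red.
±0.1% tolerance → violet.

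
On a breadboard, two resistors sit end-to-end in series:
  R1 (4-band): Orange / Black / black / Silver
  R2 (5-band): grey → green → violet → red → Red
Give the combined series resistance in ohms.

R1: orange, black → 30; black ×1 → 30 Ω.
R2: grey, green, violet → 857; red ×10^2 → 85700 Ω.
Series: 30 + 85700 = 85730 Ω.

85730 Ω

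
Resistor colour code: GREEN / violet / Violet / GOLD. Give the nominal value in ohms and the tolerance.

Green → 5 (first significant figure)
Violet → 7 (second significant figure)
Violet → ×10^7 multiplier
Gold → ±5% tolerance
57 × 10000000 = 570000000 Ω

570000000 Ω ±5%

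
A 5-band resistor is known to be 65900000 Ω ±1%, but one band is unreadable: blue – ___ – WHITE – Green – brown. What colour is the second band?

green

65900000 Ω = 659 × 10^5.
The second band gives digit 5 of the significand, and 5 is green.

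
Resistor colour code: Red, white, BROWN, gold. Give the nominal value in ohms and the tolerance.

Red → 2 (first significant figure)
White → 9 (second significant figure)
Brown → ×10 multiplier
Gold → ±5% tolerance
29 × 10 = 290 Ω

290 Ω ±5%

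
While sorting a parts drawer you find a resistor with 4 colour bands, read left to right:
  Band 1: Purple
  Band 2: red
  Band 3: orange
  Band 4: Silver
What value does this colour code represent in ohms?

Violet → 7 (first significant figure)
Red → 2 (second significant figure)
Orange → ×10^3 multiplier
72 × 1000 = 72000 Ω

72000 Ω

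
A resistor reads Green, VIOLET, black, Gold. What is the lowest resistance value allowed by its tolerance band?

54.15 Ω

Green → 5 (first significant figure)
Violet → 7 (second significant figure)
Black → ×1 multiplier
Gold → ±5% tolerance
57 × 1 = 57 Ω
Lowest = 57 × (1 − 5/100) = 54.15 Ω.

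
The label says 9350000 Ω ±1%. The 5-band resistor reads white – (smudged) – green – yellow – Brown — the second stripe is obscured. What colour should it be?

orange

9350000 Ω = 935 × 10^4.
The second band gives digit 3 of the significand, and 3 is orange.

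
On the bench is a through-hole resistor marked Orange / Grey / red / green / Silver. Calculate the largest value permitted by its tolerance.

Orange → 3 (first significant figure)
Grey → 8 (second significant figure)
Red → 2 (third significant figure)
Green → ×10^5 multiplier
Silver → ±10% tolerance
382 × 100000 = 38200000 Ω
Largest = 38200000 × (1 + 10/100) = 42020000 Ω.

42020000 Ω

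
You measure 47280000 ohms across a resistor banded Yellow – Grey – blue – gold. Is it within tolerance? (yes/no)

Yellow → 4 (first significant figure)
Grey → 8 (second significant figure)
Blue → ×10^6 multiplier
Gold → ±5% tolerance
48 × 1000000 = 48000000 Ω
Allowed range: 45600000 Ω to 50400000 Ω.
47280000 ohms lies inside that range.

yes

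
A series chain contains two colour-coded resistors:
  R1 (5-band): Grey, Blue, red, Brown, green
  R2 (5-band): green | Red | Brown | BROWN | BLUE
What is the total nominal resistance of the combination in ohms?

R1: grey, blue, red → 862; brown ×10 → 8620 Ω.
R2: green, red, brown → 521; brown ×10 → 5210 Ω.
Series: 8620 + 5210 = 13830 Ω.

13830 Ω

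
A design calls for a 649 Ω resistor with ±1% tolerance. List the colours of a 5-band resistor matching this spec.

649 Ω = 649 × 10^0.
6 → blue
4 → yellow
9 → white
Multiplier 10^0 → black.
±1% tolerance → brown.

blue, yellow, white, black, brown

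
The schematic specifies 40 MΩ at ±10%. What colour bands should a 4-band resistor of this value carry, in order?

40000000 Ω = 40 × 10^6.
4 → yellow
0 → black
Multiplier 10^6 → blue.
±10% tolerance → silver.

yellow, black, blue, silver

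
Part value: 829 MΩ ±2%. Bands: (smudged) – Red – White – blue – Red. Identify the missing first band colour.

grey

829000000 Ω = 829 × 10^6.
The first band gives digit 8 of the significand, and 8 is grey.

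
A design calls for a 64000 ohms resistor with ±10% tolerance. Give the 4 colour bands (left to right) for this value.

64000 Ω = 64 × 10^3.
6 → blue
4 → yellow
Multiplier 10^3 → orange.
±10% tolerance → silver.

blue, yellow, orange, silver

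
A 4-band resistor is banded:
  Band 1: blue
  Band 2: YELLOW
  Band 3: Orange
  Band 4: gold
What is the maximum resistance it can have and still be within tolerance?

Blue → 6 (first significant figure)
Yellow → 4 (second significant figure)
Orange → ×10^3 multiplier
Gold → ±5% tolerance
64 × 1000 = 64000 Ω
Maximum = 64000 × (1 + 5/100) = 67200 Ω.

67200 Ω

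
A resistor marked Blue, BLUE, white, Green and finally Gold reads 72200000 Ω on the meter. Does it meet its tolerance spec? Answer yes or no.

Blue → 6 (first significant figure)
Blue → 6 (second significant figure)
White → 9 (third significant figure)
Green → ×10^5 multiplier
Gold → ±5% tolerance
669 × 100000 = 66900000 Ω
Allowed range: 63555000 Ω to 70245000 Ω.
72200000 Ω lies outside that range.

no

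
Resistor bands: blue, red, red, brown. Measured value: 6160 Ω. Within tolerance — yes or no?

yes

Blue → 6 (first significant figure)
Red → 2 (second significant figure)
Red → ×10^2 multiplier
Brown → ±1% tolerance
62 × 100 = 6200 Ω
Allowed range: 6138 Ω to 6262 Ω.
6160 Ω lies inside that range.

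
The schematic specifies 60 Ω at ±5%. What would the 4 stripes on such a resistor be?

blue, black, black, gold

60 Ω = 60 × 10^0.
6 → blue
0 → black
Multiplier 10^0 → black.
±5% tolerance → gold.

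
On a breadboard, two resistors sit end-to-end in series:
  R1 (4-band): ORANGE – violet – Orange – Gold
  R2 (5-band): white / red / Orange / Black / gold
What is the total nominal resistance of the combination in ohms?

37923 Ω

R1: orange, violet → 37; orange ×10^3 → 37000 Ω.
R2: white, red, orange → 923; black ×1 → 923 Ω.
Series: 37000 + 923 = 37923 Ω.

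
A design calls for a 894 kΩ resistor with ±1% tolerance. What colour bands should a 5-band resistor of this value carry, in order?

894000 Ω = 894 × 10^3.
8 → grey
9 → white
4 → yellow
Multiplier 10^3 → orange.
±1% tolerance → brown.

grey, white, yellow, orange, brown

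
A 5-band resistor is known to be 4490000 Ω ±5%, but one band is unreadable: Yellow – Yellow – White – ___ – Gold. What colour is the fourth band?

yellow

4490000 Ω = 449 × 10^4.
The fourth band is the multiplier, 10^4, which is yellow.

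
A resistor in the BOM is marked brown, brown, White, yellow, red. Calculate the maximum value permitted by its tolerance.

1213800 Ω

Brown → 1 (first significant figure)
Brown → 1 (second significant figure)
White → 9 (third significant figure)
Yellow → ×10^4 multiplier
Red → ±2% tolerance
119 × 10000 = 1190000 Ω
Maximum = 1190000 × (1 + 2/100) = 1213800 Ω.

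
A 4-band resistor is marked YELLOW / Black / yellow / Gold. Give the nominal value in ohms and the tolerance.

Yellow → 4 (first significant figure)
Black → 0 (second significant figure)
Yellow → ×10^4 multiplier
Gold → ±5% tolerance
40 × 10000 = 400000 Ω

400000 Ω ±5%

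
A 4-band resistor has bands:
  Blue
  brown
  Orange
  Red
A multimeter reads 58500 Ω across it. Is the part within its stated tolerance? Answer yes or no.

no

Blue → 6 (first significant figure)
Brown → 1 (second significant figure)
Orange → ×10^3 multiplier
Red → ±2% tolerance
61 × 1000 = 61000 Ω
Allowed range: 59780 Ω to 62220 Ω.
58500 Ω lies outside that range.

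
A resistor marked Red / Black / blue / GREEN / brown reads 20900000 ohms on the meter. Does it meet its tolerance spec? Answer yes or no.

Red → 2 (first significant figure)
Black → 0 (second significant figure)
Blue → 6 (third significant figure)
Green → ×10^5 multiplier
Brown → ±1% tolerance
206 × 100000 = 20600000 Ω
Allowed range: 20394000 Ω to 20806000 Ω.
20900000 ohms lies outside that range.

no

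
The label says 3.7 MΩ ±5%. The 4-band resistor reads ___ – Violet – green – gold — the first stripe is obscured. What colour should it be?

3700000 Ω = 37 × 10^5.
The first band gives digit 3 of the significand, and 3 is orange.

orange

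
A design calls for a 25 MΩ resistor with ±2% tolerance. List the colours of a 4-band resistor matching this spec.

red, green, blue, red

25000000 Ω = 25 × 10^6.
2 → red
5 → green
Multiplier 10^6 → blue.
±2% tolerance → red.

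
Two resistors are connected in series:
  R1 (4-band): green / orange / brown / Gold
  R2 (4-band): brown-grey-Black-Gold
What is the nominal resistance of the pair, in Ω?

R1: green, orange → 53; brown ×10 → 530 Ω.
R2: brown, grey → 18; black ×1 → 18 Ω.
Series: 530 + 18 = 548 Ω.

548 Ω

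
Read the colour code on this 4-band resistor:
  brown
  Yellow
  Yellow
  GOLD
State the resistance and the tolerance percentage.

Brown → 1 (first significant figure)
Yellow → 4 (second significant figure)
Yellow → ×10^4 multiplier
Gold → ±5% tolerance
14 × 10000 = 140000 Ω

140000 Ω ±5%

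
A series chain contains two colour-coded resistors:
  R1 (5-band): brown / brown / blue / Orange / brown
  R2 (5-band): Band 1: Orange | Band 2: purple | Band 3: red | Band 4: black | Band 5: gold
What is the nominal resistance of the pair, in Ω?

116372 Ω

R1: brown, brown, blue → 116; orange ×10^3 → 116000 Ω.
R2: orange, violet, red → 372; black ×1 → 372 Ω.
Series: 116000 + 372 = 116372 Ω.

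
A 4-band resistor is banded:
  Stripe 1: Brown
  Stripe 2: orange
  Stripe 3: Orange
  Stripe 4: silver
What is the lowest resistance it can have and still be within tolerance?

11700 Ω

Brown → 1 (first significant figure)
Orange → 3 (second significant figure)
Orange → ×10^3 multiplier
Silver → ±10% tolerance
13 × 1000 = 13000 Ω
Lowest = 13000 × (1 − 10/100) = 11700 Ω.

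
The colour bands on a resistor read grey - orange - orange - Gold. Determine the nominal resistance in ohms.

Grey → 8 (first significant figure)
Orange → 3 (second significant figure)
Orange → ×10^3 multiplier
83 × 1000 = 83000 Ω

83000 Ω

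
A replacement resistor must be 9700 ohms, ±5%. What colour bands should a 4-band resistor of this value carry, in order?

white, violet, red, gold

9700 Ω = 97 × 10^2.
9 → white
7 → violet
Multiplier 10^2 → red.
±5% tolerance → gold.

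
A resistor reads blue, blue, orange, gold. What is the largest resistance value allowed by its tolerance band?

Blue → 6 (first significant figure)
Blue → 6 (second significant figure)
Orange → ×10^3 multiplier
Gold → ±5% tolerance
66 × 1000 = 66000 Ω
Largest = 66000 × (1 + 5/100) = 69300 Ω.

69300 Ω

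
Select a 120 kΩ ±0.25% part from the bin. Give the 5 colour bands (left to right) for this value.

brown, red, black, orange, blue

120000 Ω = 120 × 10^3.
1 → brown
2 → red
0 → black
Multiplier 10^3 → orange.
±0.25% tolerance → blue.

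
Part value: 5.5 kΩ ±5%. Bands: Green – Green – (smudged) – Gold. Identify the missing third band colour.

5500 Ω = 55 × 10^2.
The third band is the multiplier, 10^2, which is red.

red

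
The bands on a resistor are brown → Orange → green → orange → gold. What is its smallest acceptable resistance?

Brown → 1 (first significant figure)
Orange → 3 (second significant figure)
Green → 5 (third significant figure)
Orange → ×10^3 multiplier
Gold → ±5% tolerance
135 × 1000 = 135000 Ω
Smallest = 135000 × (1 − 5/100) = 128250 Ω.

128250 Ω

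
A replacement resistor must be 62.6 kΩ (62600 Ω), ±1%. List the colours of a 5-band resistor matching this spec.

62600 Ω = 626 × 10^2.
6 → blue
2 → red
6 → blue
Multiplier 10^2 → red.
±1% tolerance → brown.

blue, red, blue, red, brown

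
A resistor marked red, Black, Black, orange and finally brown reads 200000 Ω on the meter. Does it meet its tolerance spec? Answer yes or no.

Red → 2 (first significant figure)
Black → 0 (second significant figure)
Black → 0 (third significant figure)
Orange → ×10^3 multiplier
Brown → ±1% tolerance
200 × 1000 = 200000 Ω
Allowed range: 198000 Ω to 202000 Ω.
200000 Ω lies inside that range.

yes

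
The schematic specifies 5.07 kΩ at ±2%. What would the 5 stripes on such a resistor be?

green, black, violet, brown, red

5070 Ω = 507 × 10^1.
5 → green
0 → black
7 → violet
Multiplier 10^1 → brown.
±2% tolerance → red.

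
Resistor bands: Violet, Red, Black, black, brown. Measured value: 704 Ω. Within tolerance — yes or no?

no

Violet → 7 (first significant figure)
Red → 2 (second significant figure)
Black → 0 (third significant figure)
Black → ×1 multiplier
Brown → ±1% tolerance
720 × 1 = 720 Ω
Allowed range: 712.8 Ω to 727.2 Ω.
704 Ω lies outside that range.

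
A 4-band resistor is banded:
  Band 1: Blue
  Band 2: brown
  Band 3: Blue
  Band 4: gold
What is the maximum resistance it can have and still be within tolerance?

Blue → 6 (first significant figure)
Brown → 1 (second significant figure)
Blue → ×10^6 multiplier
Gold → ±5% tolerance
61 × 1000000 = 61000000 Ω
Maximum = 61000000 × (1 + 5/100) = 64050000 Ω.

64050000 Ω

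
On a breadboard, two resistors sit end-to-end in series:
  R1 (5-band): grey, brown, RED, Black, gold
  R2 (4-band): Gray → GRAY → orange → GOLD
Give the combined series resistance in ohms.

R1: grey, brown, red → 812; black ×1 → 812 Ω.
R2: grey, grey → 88; orange ×10^3 → 88000 Ω.
Series: 812 + 88000 = 88812 Ω.

88812 Ω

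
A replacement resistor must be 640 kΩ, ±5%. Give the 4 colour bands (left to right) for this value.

blue, yellow, yellow, gold

640000 Ω = 64 × 10^4.
6 → blue
4 → yellow
Multiplier 10^4 → yellow.
±5% tolerance → gold.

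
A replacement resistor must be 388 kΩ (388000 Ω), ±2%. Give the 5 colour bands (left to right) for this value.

orange, grey, grey, orange, red

388000 Ω = 388 × 10^3.
3 → orange
8 → grey
8 → grey
Multiplier 10^3 → orange.
±2% tolerance → red.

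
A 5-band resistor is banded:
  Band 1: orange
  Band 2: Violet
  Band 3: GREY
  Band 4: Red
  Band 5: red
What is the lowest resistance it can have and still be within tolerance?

Orange → 3 (first significant figure)
Violet → 7 (second significant figure)
Grey → 8 (third significant figure)
Red → ×10^2 multiplier
Red → ±2% tolerance
378 × 100 = 37800 Ω
Lowest = 37800 × (1 − 2/100) = 37044 Ω.

37044 Ω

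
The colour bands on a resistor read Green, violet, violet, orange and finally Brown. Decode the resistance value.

Green → 5 (first significant figure)
Violet → 7 (second significant figure)
Violet → 7 (third significant figure)
Orange → ×10^3 multiplier
577 × 1000 = 577000 Ω

577000 Ω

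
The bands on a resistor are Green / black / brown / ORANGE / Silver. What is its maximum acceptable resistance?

551100 Ω

Green → 5 (first significant figure)
Black → 0 (second significant figure)
Brown → 1 (third significant figure)
Orange → ×10^3 multiplier
Silver → ±10% tolerance
501 × 1000 = 501000 Ω
Maximum = 501000 × (1 + 10/100) = 551100 Ω.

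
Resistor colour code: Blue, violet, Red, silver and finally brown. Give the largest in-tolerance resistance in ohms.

6.7872 Ω

Blue → 6 (first significant figure)
Violet → 7 (second significant figure)
Red → 2 (third significant figure)
Silver → ×0.01 multiplier
Brown → ±1% tolerance
672 × 0.01 = 6.72 Ω
Largest = 6.72 × (1 + 1/100) = 6.7872 Ω.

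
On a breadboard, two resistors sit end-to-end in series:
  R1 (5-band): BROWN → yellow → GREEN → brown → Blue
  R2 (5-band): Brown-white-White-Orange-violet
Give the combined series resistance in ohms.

200450 Ω

R1: brown, yellow, green → 145; brown ×10 → 1450 Ω.
R2: brown, white, white → 199; orange ×10^3 → 199000 Ω.
Series: 1450 + 199000 = 200450 Ω.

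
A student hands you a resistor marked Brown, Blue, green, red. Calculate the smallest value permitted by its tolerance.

Brown → 1 (first significant figure)
Blue → 6 (second significant figure)
Green → ×10^5 multiplier
Red → ±2% tolerance
16 × 100000 = 1600000 Ω
Smallest = 1600000 × (1 − 2/100) = 1568000 Ω.

1568000 Ω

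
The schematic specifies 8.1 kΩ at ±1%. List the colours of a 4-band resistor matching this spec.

8100 Ω = 81 × 10^2.
8 → grey
1 → brown
Multiplier 10^2 → red.
±1% tolerance → brown.

grey, brown, red, brown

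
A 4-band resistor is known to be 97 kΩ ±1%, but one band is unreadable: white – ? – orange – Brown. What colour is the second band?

97000 Ω = 97 × 10^3.
The second band gives digit 7 of the significand, and 7 is violet.

violet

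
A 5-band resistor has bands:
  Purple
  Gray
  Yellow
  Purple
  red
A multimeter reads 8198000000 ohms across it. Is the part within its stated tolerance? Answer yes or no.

no

Violet → 7 (first significant figure)
Grey → 8 (second significant figure)
Yellow → 4 (third significant figure)
Violet → ×10^7 multiplier
Red → ±2% tolerance
784 × 10000000 = 7840000000 Ω
Allowed range: 7683200000 Ω to 7996800000 Ω.
8198000000 ohms lies outside that range.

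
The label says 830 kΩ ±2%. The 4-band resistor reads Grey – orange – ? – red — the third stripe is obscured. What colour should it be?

yellow

830000 Ω = 83 × 10^4.
The third band is the multiplier, 10^4, which is yellow.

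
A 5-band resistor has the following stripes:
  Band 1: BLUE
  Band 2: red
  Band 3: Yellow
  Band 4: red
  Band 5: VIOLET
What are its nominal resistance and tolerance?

Blue → 6 (first significant figure)
Red → 2 (second significant figure)
Yellow → 4 (third significant figure)
Red → ×10^2 multiplier
Violet → ±0.1% tolerance
624 × 100 = 62400 Ω

62400 Ω ±0.1%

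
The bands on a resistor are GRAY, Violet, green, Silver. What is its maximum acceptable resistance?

Grey → 8 (first significant figure)
Violet → 7 (second significant figure)
Green → ×10^5 multiplier
Silver → ±10% tolerance
87 × 100000 = 8700000 Ω
Maximum = 8700000 × (1 + 10/100) = 9570000 Ω.

9570000 Ω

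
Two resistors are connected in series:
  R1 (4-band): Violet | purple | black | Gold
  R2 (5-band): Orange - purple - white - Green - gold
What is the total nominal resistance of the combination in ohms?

37900077 Ω

R1: violet, violet → 77; black ×1 → 77 Ω.
R2: orange, violet, white → 379; green ×10^5 → 37900000 Ω.
Series: 77 + 37900000 = 37900077 Ω.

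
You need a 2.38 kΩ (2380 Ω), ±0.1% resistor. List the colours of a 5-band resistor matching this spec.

2380 Ω = 238 × 10^1.
2 → red
3 → orange
8 → grey
Multiplier 10^1 → brown.
±0.1% tolerance → violet.

red, orange, grey, brown, violet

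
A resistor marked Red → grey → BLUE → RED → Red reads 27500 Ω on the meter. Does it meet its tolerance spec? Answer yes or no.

Red → 2 (first significant figure)
Grey → 8 (second significant figure)
Blue → 6 (third significant figure)
Red → ×10^2 multiplier
Red → ±2% tolerance
286 × 100 = 28600 Ω
Allowed range: 28028 Ω to 29172 Ω.
27500 Ω lies outside that range.

no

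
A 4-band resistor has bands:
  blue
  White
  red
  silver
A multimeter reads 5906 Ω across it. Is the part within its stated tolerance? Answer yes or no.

Blue → 6 (first significant figure)
White → 9 (second significant figure)
Red → ×10^2 multiplier
Silver → ±10% tolerance
69 × 100 = 6900 Ω
Allowed range: 6210 Ω to 7590 Ω.
5906 Ω lies outside that range.

no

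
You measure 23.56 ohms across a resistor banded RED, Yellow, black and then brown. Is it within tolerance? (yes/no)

no

Red → 2 (first significant figure)
Yellow → 4 (second significant figure)
Black → ×1 multiplier
Brown → ±1% tolerance
24 × 1 = 24 Ω
Allowed range: 23.76 Ω to 24.24 Ω.
23.56 ohms lies outside that range.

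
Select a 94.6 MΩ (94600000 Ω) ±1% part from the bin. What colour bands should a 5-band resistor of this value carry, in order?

94600000 Ω = 946 × 10^5.
9 → white
4 → yellow
6 → blue
Multiplier 10^5 → green.
±1% tolerance → brown.

white, yellow, blue, green, brown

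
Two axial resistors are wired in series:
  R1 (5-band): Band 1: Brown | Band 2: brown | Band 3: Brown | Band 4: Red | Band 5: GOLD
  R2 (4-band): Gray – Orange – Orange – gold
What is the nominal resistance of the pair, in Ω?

94100 Ω

R1: brown, brown, brown → 111; red ×10^2 → 11100 Ω.
R2: grey, orange → 83; orange ×10^3 → 83000 Ω.
Series: 11100 + 83000 = 94100 Ω.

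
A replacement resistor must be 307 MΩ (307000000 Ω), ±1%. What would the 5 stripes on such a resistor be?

orange, black, violet, blue, brown

307000000 Ω = 307 × 10^6.
3 → orange
0 → black
7 → violet
Multiplier 10^6 → blue.
±1% tolerance → brown.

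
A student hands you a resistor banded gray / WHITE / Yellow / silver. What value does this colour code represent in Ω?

890000 Ω

Grey → 8 (first significant figure)
White → 9 (second significant figure)
Yellow → ×10^4 multiplier
89 × 10000 = 890000 Ω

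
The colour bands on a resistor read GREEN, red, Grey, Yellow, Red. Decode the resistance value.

Green → 5 (first significant figure)
Red → 2 (second significant figure)
Grey → 8 (third significant figure)
Yellow → ×10^4 multiplier
528 × 10000 = 5280000 Ω

5280000 Ω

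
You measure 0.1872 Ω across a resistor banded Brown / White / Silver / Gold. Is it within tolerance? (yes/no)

yes

Brown → 1 (first significant figure)
White → 9 (second significant figure)
Silver → ×0.01 multiplier
Gold → ±5% tolerance
19 × 0.01 = 0.19 Ω
Allowed range: 0.1805 Ω to 0.1995 Ω.
0.1872 Ω lies inside that range.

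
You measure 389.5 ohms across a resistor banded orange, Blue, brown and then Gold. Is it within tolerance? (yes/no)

no

Orange → 3 (first significant figure)
Blue → 6 (second significant figure)
Brown → ×10 multiplier
Gold → ±5% tolerance
36 × 10 = 360 Ω
Allowed range: 342 Ω to 378 Ω.
389.5 ohms lies outside that range.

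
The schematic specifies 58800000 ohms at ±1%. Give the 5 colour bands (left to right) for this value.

green, grey, grey, green, brown

58800000 Ω = 588 × 10^5.
5 → green
8 → grey
8 → grey
Multiplier 10^5 → green.
±1% tolerance → brown.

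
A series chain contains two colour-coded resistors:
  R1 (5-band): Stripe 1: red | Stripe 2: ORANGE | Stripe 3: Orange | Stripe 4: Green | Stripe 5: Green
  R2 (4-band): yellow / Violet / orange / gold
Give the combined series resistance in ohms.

R1: red, orange, orange → 233; green ×10^5 → 23300000 Ω.
R2: yellow, violet → 47; orange ×10^3 → 47000 Ω.
Series: 23300000 + 47000 = 23347000 Ω.

23347000 Ω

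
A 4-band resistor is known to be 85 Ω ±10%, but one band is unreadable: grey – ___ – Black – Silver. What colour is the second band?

85 Ω = 85 × 10^0.
The second band gives digit 5 of the significand, and 5 is green.

green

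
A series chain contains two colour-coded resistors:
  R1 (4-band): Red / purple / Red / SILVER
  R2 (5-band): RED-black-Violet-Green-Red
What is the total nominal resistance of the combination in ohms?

R1: red, violet → 27; red ×10^2 → 2700 Ω.
R2: red, black, violet → 207; green ×10^5 → 20700000 Ω.
Series: 2700 + 20700000 = 20702700 Ω.

20702700 Ω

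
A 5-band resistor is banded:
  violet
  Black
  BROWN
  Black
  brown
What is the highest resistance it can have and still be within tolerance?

708.01 Ω

Violet → 7 (first significant figure)
Black → 0 (second significant figure)
Brown → 1 (third significant figure)
Black → ×1 multiplier
Brown → ±1% tolerance
701 × 1 = 701 Ω
Highest = 701 × (1 + 1/100) = 708.01 Ω.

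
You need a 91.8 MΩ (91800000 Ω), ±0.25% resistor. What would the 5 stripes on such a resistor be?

91800000 Ω = 918 × 10^5.
9 → white
1 → brown
8 → grey
Multiplier 10^5 → green.
±0.25% tolerance → blue.

white, brown, grey, green, blue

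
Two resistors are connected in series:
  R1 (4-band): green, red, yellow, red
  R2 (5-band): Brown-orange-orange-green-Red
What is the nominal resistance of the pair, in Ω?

R1: green, red → 52; yellow ×10^4 → 520000 Ω.
R2: brown, orange, orange → 133; green ×10^5 → 13300000 Ω.
Series: 520000 + 13300000 = 13820000 Ω.

13820000 Ω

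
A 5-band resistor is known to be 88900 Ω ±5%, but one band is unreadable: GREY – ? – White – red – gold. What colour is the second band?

grey

88900 Ω = 889 × 10^2.
The second band gives digit 8 of the significand, and 8 is grey.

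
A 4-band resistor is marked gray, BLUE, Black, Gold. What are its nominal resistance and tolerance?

Grey → 8 (first significant figure)
Blue → 6 (second significant figure)
Black → ×1 multiplier
Gold → ±5% tolerance
86 × 1 = 86 Ω

86 Ω ±5%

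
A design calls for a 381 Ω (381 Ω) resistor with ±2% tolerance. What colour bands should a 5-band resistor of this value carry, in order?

orange, grey, brown, black, red

381 Ω = 381 × 10^0.
3 → orange
8 → grey
1 → brown
Multiplier 10^0 → black.
±2% tolerance → red.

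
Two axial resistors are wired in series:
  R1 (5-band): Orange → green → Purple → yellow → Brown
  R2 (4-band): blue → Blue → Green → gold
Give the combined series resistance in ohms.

R1: orange, green, violet → 357; yellow ×10^4 → 3570000 Ω.
R2: blue, blue → 66; green ×10^5 → 6600000 Ω.
Series: 3570000 + 6600000 = 10170000 Ω.

10170000 Ω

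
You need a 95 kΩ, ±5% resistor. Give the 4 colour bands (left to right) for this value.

white, green, orange, gold

95000 Ω = 95 × 10^3.
9 → white
5 → green
Multiplier 10^3 → orange.
±5% tolerance → gold.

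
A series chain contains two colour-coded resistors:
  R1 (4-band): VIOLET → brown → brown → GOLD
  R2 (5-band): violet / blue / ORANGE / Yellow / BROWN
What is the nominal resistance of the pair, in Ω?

7630710 Ω

R1: violet, brown → 71; brown ×10 → 710 Ω.
R2: violet, blue, orange → 763; yellow ×10^4 → 7630000 Ω.
Series: 710 + 7630000 = 7630710 Ω.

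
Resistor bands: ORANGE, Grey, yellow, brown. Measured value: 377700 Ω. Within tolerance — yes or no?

Orange → 3 (first significant figure)
Grey → 8 (second significant figure)
Yellow → ×10^4 multiplier
Brown → ±1% tolerance
38 × 10000 = 380000 Ω
Allowed range: 376200 Ω to 383800 Ω.
377700 Ω lies inside that range.

yes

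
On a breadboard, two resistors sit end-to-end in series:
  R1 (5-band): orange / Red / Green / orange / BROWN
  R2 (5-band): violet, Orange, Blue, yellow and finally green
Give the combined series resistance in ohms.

R1: orange, red, green → 325; orange ×10^3 → 325000 Ω.
R2: violet, orange, blue → 736; yellow ×10^4 → 7360000 Ω.
Series: 325000 + 7360000 = 7685000 Ω.

7685000 Ω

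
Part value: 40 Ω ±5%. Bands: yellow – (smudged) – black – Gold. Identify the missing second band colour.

black

40 Ω = 40 × 10^0.
The second band gives digit 0 of the significand, and 0 is black.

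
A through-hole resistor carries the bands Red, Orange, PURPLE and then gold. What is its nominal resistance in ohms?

Red → 2 (first significant figure)
Orange → 3 (second significant figure)
Violet → ×10^7 multiplier
23 × 10000000 = 230000000 Ω

230000000 Ω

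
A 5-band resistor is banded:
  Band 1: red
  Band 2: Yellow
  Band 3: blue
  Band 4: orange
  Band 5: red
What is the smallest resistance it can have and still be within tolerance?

Red → 2 (first significant figure)
Yellow → 4 (second significant figure)
Blue → 6 (third significant figure)
Orange → ×10^3 multiplier
Red → ±2% tolerance
246 × 1000 = 246000 Ω
Smallest = 246000 × (1 − 2/100) = 241080 Ω.

241080 Ω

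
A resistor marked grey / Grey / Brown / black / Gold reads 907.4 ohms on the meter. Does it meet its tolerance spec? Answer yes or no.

yes

Grey → 8 (first significant figure)
Grey → 8 (second significant figure)
Brown → 1 (third significant figure)
Black → ×1 multiplier
Gold → ±5% tolerance
881 × 1 = 881 Ω
Allowed range: 836.95 Ω to 925.05 Ω.
907.4 ohms lies inside that range.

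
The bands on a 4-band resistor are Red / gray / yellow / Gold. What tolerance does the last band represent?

The last band, gold, is the tolerance band.
Gold corresponds to ±5%.

±5%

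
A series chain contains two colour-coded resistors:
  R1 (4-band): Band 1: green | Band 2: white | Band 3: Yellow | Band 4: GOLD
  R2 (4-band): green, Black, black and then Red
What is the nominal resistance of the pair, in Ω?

R1: green, white → 59; yellow ×10^4 → 590000 Ω.
R2: green, black → 50; black ×1 → 50 Ω.
Series: 590000 + 50 = 590050 Ω.

590050 Ω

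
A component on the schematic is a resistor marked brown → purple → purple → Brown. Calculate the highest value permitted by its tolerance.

Brown → 1 (first significant figure)
Violet → 7 (second significant figure)
Violet → ×10^7 multiplier
Brown → ±1% tolerance
17 × 10000000 = 170000000 Ω
Highest = 170000000 × (1 + 1/100) = 171700000 Ω.

171700000 Ω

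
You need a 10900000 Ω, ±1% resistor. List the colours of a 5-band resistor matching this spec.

brown, black, white, green, brown

10900000 Ω = 109 × 10^5.
1 → brown
0 → black
9 → white
Multiplier 10^5 → green.
±1% tolerance → brown.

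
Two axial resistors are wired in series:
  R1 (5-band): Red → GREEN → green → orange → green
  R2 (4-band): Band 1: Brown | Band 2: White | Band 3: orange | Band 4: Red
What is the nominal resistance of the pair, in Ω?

R1: red, green, green → 255; orange ×10^3 → 255000 Ω.
R2: brown, white → 19; orange ×10^3 → 19000 Ω.
Series: 255000 + 19000 = 274000 Ω.

274000 Ω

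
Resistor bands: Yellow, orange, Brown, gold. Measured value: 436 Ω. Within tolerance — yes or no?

Yellow → 4 (first significant figure)
Orange → 3 (second significant figure)
Brown → ×10 multiplier
Gold → ±5% tolerance
43 × 10 = 430 Ω
Allowed range: 408.5 Ω to 451.5 Ω.
436 Ω lies inside that range.

yes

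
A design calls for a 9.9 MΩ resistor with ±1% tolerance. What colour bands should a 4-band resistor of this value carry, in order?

white, white, green, brown

9900000 Ω = 99 × 10^5.
9 → white
9 → white
Multiplier 10^5 → green.
±1% tolerance → brown.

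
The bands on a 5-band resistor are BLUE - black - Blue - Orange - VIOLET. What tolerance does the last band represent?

±0.1%

The last band, violet, is the tolerance band.
Violet corresponds to ±0.1%.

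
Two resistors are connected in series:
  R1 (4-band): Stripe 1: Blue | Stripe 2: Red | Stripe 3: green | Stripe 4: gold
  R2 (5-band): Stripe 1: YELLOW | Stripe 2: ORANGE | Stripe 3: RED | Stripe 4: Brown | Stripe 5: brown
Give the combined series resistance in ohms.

R1: blue, red → 62; green ×10^5 → 6200000 Ω.
R2: yellow, orange, red → 432; brown ×10 → 4320 Ω.
Series: 6200000 + 4320 = 6204320 Ω.

6204320 Ω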